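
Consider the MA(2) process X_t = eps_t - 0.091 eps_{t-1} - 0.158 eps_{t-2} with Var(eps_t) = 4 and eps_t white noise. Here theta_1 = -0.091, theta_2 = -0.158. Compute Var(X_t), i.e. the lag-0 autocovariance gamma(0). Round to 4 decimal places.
\gamma(0) = 4.1330

For an MA(q) process X_t = eps_t + sum_i theta_i eps_{t-i} with
Var(eps_t) = sigma^2, the variance is
  gamma(0) = sigma^2 * (1 + sum_i theta_i^2).
  sum_i theta_i^2 = (-0.091)^2 + (-0.158)^2 = 0.008281 + 0.024964 = 0.033245.
  gamma(0) = 4 * (1 + 0.033245) = 4 * 1.033245 = 4.13298, which rounds to 4.1330.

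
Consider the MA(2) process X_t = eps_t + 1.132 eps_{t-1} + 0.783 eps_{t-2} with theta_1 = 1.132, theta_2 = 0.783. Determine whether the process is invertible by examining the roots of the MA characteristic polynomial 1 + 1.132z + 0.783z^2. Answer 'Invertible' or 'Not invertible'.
\text{Invertible}

The MA(q) characteristic polynomial is P(z) = 1 + 1.132z + 0.783z^2.
Invertibility requires all roots to lie outside the unit circle, i.e. |z| > 1 for every root.
Set 1 + (1.132) z + (0.783) z^2 = 0, i.e. a z^2 + b z + c = 0 with a = 0.783, b = 1.132, c = 1.
Discriminant D = b^2 - 4ac = (1.132)^2 - 4*(0.783)*1 = 1.281424 - (3.132) = -1.850576.
D < 0, so the roots are the complex-conjugate pair z = (-b +/- i sqrt(-D)) / (2a) = -0.7229 +/- 0.8687i.
For a conjugate pair |z|^2 = z * conj(z) = (product of roots) = c/a = 1/(0.783) = 1.277139, so |z| = sqrt(1.277139) = 1.1301 for both roots.
Moduli of all roots: 1.1301, 1.1301.
All moduli strictly greater than 1? Yes.
Verdict: Invertible.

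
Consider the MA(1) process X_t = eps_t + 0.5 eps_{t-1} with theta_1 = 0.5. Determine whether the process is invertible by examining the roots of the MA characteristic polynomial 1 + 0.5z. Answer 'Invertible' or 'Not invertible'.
\text{Invertible}

The MA(q) characteristic polynomial is P(z) = 1 + 0.5z.
Invertibility requires all roots to lie outside the unit circle, i.e. |z| > 1 for every root.
This is linear in z: 1 + (0.5) z = 0  =>  z = -1/(0.5) = -2,  |z| = 2.
Moduli of all roots: 2.0000.
All moduli strictly greater than 1? Yes.
Verdict: Invertible.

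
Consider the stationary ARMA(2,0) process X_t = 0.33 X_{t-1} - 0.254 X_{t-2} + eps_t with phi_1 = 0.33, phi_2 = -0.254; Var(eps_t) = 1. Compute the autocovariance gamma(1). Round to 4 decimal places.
\gamma(1) = 0.3022

Multiply the model equation by X_{t-k} and take expectations. With theta_0 = psi_0 = 1 and psi_j the MA(infinity) weights, this gives
  gamma(k) - sum_i phi_i gamma(k-i) = c_k,
  c_k = sigma^2 * sum_{j=k..q} theta_j psi_{j-k}   (c_k = 0 for k > q),
using gamma(-m) = gamma(m).
Pure AR (q = 0): c_0 = sigma^2 = 1, c_k = 0 for k >= 1.
Equations for k = 0, 1, 2 (AR order 2, c_2 = 0):
  (E0) gamma(0) = phi_1 gamma(1) + phi_2 gamma(2) + c_0
  (E1) gamma(1) = phi_1 gamma(0) + phi_2 gamma(1) + c_1
  (E2) gamma(2) = phi_1 gamma(1) + phi_2 gamma(0)
From (E1): gamma(1) = A gamma(0) + B with
  A = phi_1 / (1 - phi_2) = 0.33 / 1.254 = 0.263158,   B = c_1 / (1 - phi_2) = 0 / 1.254 = 0.
Insert (E2) into (E0): gamma(0) (1 - phi_2^2) = phi_1 (1 + phi_2) gamma(1) + c_0.
  phi_1 (1 + phi_2) = (0.33)(0.746) = 0.24618,   1 - phi_2^2 = 0.935484.
Replace gamma(1) by A gamma(0) + B and collect gamma(0):
  gamma(0) [0.935484 - (0.24618)(0.263158)] = c_0 = 1
  gamma(0) * 0.8707 = 1
  gamma(0) = 1 / 0.8707 = 1.148501.
  gamma(1) = A gamma(0) = (0.263158)(1.148501) = 0.302237.
Therefore gamma(1) = 0.3022 (to 4 decimal places).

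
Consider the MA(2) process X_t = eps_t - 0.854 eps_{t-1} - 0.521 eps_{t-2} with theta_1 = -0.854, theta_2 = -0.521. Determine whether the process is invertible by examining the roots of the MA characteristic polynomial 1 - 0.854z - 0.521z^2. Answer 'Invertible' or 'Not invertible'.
\text{Not invertible}

The MA(q) characteristic polynomial is P(z) = 1 - 0.854z - 0.521z^2.
Invertibility requires all roots to lie outside the unit circle, i.e. |z| > 1 for every root.
Set 1 + (-0.854) z + (-0.521) z^2 = 0, i.e. a z^2 + b z + c = 0 with a = -0.521, b = -0.854, c = 1.
Discriminant D = b^2 - 4ac = (-0.854)^2 - 4*(-0.521)*1 = 0.729316 - (-2.084) = 2.813316.
D >= 0, so the roots are real: z = (-b +/- sqrt(D)) / (2a) = (0.854 +/- 1.677294) / (-1.042).
  z_1 = (0.854 + 1.677294) / (-1.042) = -2.4293,   |z_1| = 2.4293.
  z_2 = (0.854 - 1.677294) / (-1.042) = 0.7901,   |z_2| = 0.7901.
Moduli of all roots: 2.4293, 0.7901.
All moduli strictly greater than 1? No.
Verdict: Not invertible.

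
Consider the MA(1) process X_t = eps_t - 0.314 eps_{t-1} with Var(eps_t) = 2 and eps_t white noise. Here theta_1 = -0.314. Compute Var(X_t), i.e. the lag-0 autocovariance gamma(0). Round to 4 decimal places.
\gamma(0) = 2.1972

For an MA(q) process X_t = eps_t + sum_i theta_i eps_{t-i} with
Var(eps_t) = sigma^2, the variance is
  gamma(0) = sigma^2 * (1 + sum_i theta_i^2).
  sum_i theta_i^2 = (-0.314)^2 = 0.098596.
  gamma(0) = 2 * (1 + 0.098596) = 2 * 1.098596 = 2.197192, which rounds to 2.1972.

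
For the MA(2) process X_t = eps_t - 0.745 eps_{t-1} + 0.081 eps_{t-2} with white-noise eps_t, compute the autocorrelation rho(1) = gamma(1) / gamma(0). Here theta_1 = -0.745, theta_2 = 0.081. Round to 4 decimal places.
\rho(1) = -0.5157

For an MA(q) process with theta_0 = 1, the autocovariance is
  gamma(k) = sigma^2 * sum_{i=0..q-k} theta_i * theta_{i+k},
and rho(k) = gamma(k) / gamma(0). Sigma^2 cancels.
  numerator   = (1)*(-0.745) + (-0.745)*(0.081) = -0.805345.
  denominator = (1)^2 + (-0.745)^2 + (0.081)^2 = 1.561586.
  rho(1) = -0.805345 / 1.561586 = -0.5157.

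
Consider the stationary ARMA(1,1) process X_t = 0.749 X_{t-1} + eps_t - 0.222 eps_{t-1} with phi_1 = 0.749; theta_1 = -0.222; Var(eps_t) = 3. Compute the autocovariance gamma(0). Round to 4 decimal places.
\gamma(0) = 4.8979

Multiply the model equation by X_{t-k} and take expectations. With theta_0 = psi_0 = 1 and psi_j the MA(infinity) weights, this gives
  gamma(k) - sum_i phi_i gamma(k-i) = c_k,
  c_k = sigma^2 * sum_{j=k..q} theta_j psi_{j-k}   (c_k = 0 for k > q),
using gamma(-m) = gamma(m).
psi-weights needed (psi_j = theta_j + sum_i phi_i psi_{j-i}):
  psi_1 = theta_1 + phi_1 = -0.222 + (0.749) = 0.527
Right-hand sides:
  c_0 = sigma^2 (1 + theta_1 psi_1) = 3 * (1 + (-0.222)(0.527)) = 3 * 0.883006 = 2.649018
  c_1 = sigma^2 theta_1 = 3 * (-0.222) = -0.666
  c_2 = 0
Equations for k = 0 and k = 1 (AR order 1):
  gamma(0) = phi_1 gamma(1) + c_0
  gamma(1) = phi_1 gamma(0) + c_1
Substituting the second into the first: gamma(0) (1 - phi_1^2) = c_0 + phi_1 c_1, so
  gamma(0) = (c_0 + phi_1 c_1) / (1 - phi_1^2) = (2.649018 + (0.749)(-0.666)) / (1 - (0.749)^2) = 2.150184 / 0.438999 = 4.897925.
Therefore gamma(0) = 4.8979 (to 4 decimal places).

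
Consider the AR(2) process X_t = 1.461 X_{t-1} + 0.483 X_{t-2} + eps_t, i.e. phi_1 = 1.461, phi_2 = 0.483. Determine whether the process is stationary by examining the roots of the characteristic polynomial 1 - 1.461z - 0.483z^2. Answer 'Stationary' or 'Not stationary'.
\text{Not stationary}

The AR(p) characteristic polynomial is P(z) = 1 - 1.461z - 0.483z^2.
Stationarity requires all roots to lie outside the unit circle, i.e. |z| > 1 for every root.
Set 1 + (-1.461) z + (-0.483) z^2 = 0, i.e. a z^2 + b z + c = 0 with a = -0.483, b = -1.461, c = 1.
Discriminant D = b^2 - 4ac = (-1.461)^2 - 4*(-0.483)*1 = 2.134521 - (-1.932) = 4.066521.
D >= 0, so the roots are real: z = (-b +/- sqrt(D)) / (2a) = (1.461 +/- 2.016562) / (-0.966).
  z_1 = (1.461 + 2.016562) / (-0.966) = -3.6,   |z_1| = 3.6.
  z_2 = (1.461 - 2.016562) / (-0.966) = 0.5751,   |z_2| = 0.5751.
Moduli of all roots: 3.6000, 0.5751.
All moduli strictly greater than 1? No.
Verdict: Not stationary.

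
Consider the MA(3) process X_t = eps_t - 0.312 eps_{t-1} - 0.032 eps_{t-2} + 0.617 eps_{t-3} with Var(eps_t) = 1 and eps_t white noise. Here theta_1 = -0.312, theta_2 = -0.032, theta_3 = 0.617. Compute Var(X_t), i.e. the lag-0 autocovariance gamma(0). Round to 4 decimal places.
\gamma(0) = 1.4791

For an MA(q) process X_t = eps_t + sum_i theta_i eps_{t-i} with
Var(eps_t) = sigma^2, the variance is
  gamma(0) = sigma^2 * (1 + sum_i theta_i^2).
  sum_i theta_i^2 = (-0.312)^2 + (-0.032)^2 + (0.617)^2 = 0.097344 + 0.001024 + 0.380689 = 0.479057.
  gamma(0) = 1 * (1 + 0.479057) = 1 * 1.479057 = 1.479057, which rounds to 1.4791.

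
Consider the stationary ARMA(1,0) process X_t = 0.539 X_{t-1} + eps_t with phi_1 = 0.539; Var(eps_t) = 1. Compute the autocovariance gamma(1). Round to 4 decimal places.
\gamma(1) = 0.7597

Multiply the model equation by X_{t-k} and take expectations. With theta_0 = psi_0 = 1 and psi_j the MA(infinity) weights, this gives
  gamma(k) - sum_i phi_i gamma(k-i) = c_k,
  c_k = sigma^2 * sum_{j=k..q} theta_j psi_{j-k}   (c_k = 0 for k > q),
using gamma(-m) = gamma(m).
Pure AR (q = 0): c_0 = sigma^2 = 1, c_k = 0 for k >= 1.
Equations for k = 0 and k = 1 (AR order 1):
  gamma(0) = phi_1 gamma(1) + c_0
  gamma(1) = phi_1 gamma(0) + c_1
Substituting the second into the first: gamma(0) (1 - phi_1^2) = c_0 + phi_1 c_1, so
  gamma(0) = c_0 / (1 - phi_1^2) = 1 / (1 - (0.539)^2) = 1 / 0.709479 = 1.409485.
  gamma(1) = phi_1 gamma(0) = (0.539)(1.409485) = 0.759712.
Therefore gamma(1) = 0.7597 (to 4 decimal places).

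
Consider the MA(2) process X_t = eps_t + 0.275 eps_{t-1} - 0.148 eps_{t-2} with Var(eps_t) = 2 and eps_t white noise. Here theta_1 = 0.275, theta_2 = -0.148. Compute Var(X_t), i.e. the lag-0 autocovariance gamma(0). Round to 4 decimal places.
\gamma(0) = 2.1951

For an MA(q) process X_t = eps_t + sum_i theta_i eps_{t-i} with
Var(eps_t) = sigma^2, the variance is
  gamma(0) = sigma^2 * (1 + sum_i theta_i^2).
  sum_i theta_i^2 = (0.275)^2 + (-0.148)^2 = 0.075625 + 0.021904 = 0.097529.
  gamma(0) = 2 * (1 + 0.097529) = 2 * 1.097529 = 2.195058, which rounds to 2.1951.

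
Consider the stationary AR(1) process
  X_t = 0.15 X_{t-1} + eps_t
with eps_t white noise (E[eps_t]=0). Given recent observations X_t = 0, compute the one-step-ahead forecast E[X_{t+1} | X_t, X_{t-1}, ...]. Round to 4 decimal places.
E[X_{t+1} \mid \mathcal F_t] = 0.0000

For an AR(p) model X_t = c + sum_i phi_i X_{t-i} + eps_t, the
one-step-ahead conditional mean is
  E[X_{t+1} | X_t, ...] = c + sum_i phi_i X_{t+1-i}.
Substitute known values:
  E[X_{t+1} | ...] = (0.15) * (0)
                   = 0.0000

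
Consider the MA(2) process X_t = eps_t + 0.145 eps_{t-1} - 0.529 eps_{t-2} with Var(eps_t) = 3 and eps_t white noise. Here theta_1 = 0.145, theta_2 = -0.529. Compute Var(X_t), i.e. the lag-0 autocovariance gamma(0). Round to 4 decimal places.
\gamma(0) = 3.9026

For an MA(q) process X_t = eps_t + sum_i theta_i eps_{t-i} with
Var(eps_t) = sigma^2, the variance is
  gamma(0) = sigma^2 * (1 + sum_i theta_i^2).
  sum_i theta_i^2 = (0.145)^2 + (-0.529)^2 = 0.021025 + 0.279841 = 0.300866.
  gamma(0) = 3 * (1 + 0.300866) = 3 * 1.300866 = 3.902598, which rounds to 3.9026.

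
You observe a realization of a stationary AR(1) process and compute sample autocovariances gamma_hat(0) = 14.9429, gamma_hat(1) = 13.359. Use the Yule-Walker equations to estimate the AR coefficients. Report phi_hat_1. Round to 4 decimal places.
\hat\phi_{1} = 0.8940

The Yule-Walker equations for an AR(p) process read, in matrix form,
  Gamma_p phi = r_p,   with   (Gamma_p)_{ij} = gamma(|i - j|),
                       (r_p)_i = gamma(i),   i,j = 1..p.
Substitute the sample gammas (Toeplitz matrix and right-hand side of size 1):
  Gamma_p = [[14.9429]]
  r_p     = [13.359]
With p = 1 this is the single equation gamma(0) phi_1 = gamma(1):
  phi_hat_1 = gamma(1) / gamma(0) = 13.359 / 14.9429 = 0.8940.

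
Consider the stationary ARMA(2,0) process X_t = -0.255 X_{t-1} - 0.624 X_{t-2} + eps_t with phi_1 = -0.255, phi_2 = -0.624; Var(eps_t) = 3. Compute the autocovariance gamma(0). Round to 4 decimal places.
\gamma(0) = 5.0372

Multiply the model equation by X_{t-k} and take expectations. With theta_0 = psi_0 = 1 and psi_j the MA(infinity) weights, this gives
  gamma(k) - sum_i phi_i gamma(k-i) = c_k,
  c_k = sigma^2 * sum_{j=k..q} theta_j psi_{j-k}   (c_k = 0 for k > q),
using gamma(-m) = gamma(m).
Pure AR (q = 0): c_0 = sigma^2 = 3, c_k = 0 for k >= 1.
Equations for k = 0, 1, 2 (AR order 2, c_2 = 0):
  (E0) gamma(0) = phi_1 gamma(1) + phi_2 gamma(2) + c_0
  (E1) gamma(1) = phi_1 gamma(0) + phi_2 gamma(1) + c_1
  (E2) gamma(2) = phi_1 gamma(1) + phi_2 gamma(0)
From (E1): gamma(1) = A gamma(0) + B with
  A = phi_1 / (1 - phi_2) = -0.255 / 1.624 = -0.15702,   B = c_1 / (1 - phi_2) = 0 / 1.624 = 0.
Insert (E2) into (E0): gamma(0) (1 - phi_2^2) = phi_1 (1 + phi_2) gamma(1) + c_0.
  phi_1 (1 + phi_2) = (-0.255)(0.376) = -0.09588,   1 - phi_2^2 = 0.610624.
Replace gamma(1) by A gamma(0) + B and collect gamma(0):
  gamma(0) [0.610624 - (-0.09588)(-0.15702)] = c_0 = 3
  gamma(0) * 0.595569 = 3
  gamma(0) = 3 / 0.595569 = 5.0372.
Therefore gamma(0) = 5.0372 (to 4 decimal places).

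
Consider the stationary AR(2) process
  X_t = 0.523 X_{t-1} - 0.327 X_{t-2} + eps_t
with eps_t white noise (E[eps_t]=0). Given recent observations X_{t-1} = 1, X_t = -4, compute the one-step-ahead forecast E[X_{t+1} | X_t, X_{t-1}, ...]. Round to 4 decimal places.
E[X_{t+1} \mid \mathcal F_t] = -2.4190

For an AR(p) model X_t = c + sum_i phi_i X_{t-i} + eps_t, the
one-step-ahead conditional mean is
  E[X_{t+1} | X_t, ...] = c + sum_i phi_i X_{t+1-i}.
Substitute known values:
  E[X_{t+1} | ...] = (0.523) * (-4) + (-0.327) * (1)
                   = -2.4190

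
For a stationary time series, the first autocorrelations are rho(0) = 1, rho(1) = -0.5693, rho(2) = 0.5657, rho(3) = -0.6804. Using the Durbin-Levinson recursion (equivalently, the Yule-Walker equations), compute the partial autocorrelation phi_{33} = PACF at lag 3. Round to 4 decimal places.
\phi_{33} = -0.4579

The PACF at lag k is phi_{kk}, the last component of the solution
to the Yule-Walker system G_k phi = r_k where
  (G_k)_{ij} = rho(|i - j|), (r_k)_i = rho(i), i,j = 1..k.
Equivalently, Durbin-Levinson gives phi_{kk} iteratively:
  phi_{11} = rho(1)
  phi_{kk} = [rho(k) - sum_{j=1..k-1} phi_{k-1,j} rho(k-j)]
            / [1 - sum_{j=1..k-1} phi_{k-1,j} rho(j)],
  phi_{k,j} = phi_{k-1,j} - phi_{kk} phi_{k-1,k-j},  j = 1..k-1.
Step k = 1:
  phi_11 = rho(1) = -0.5693.
Step k = 2:
  phi_22 = [rho(2) - phi_11 rho(1)] / [1 - phi_11 rho(1)] = [0.5657 - (-0.5693)(-0.5693)] / [1 - (-0.5693)(-0.5693)]
         = 0.24159751 / 0.67589751 = 0.357447.
  Update: phi_21 = phi_11 - phi_22 phi_11 = -0.5693 - (0.357447)(-0.5693) = -0.365805.
Step k = 3:
  phi_33 = [rho(3) - phi_21 rho(2) - phi_22 rho(1)] / [1 - phi_21 rho(1) - phi_22 rho(2)]
    numerator   = -0.6804 - (-0.365805)(0.5657) - (0.357447)(-0.5693) = -0.26996931
    denominator = 1 - (-0.365805)(-0.5693) - (0.357447)(0.5657) = 0.58953921
  phi_33 = -0.26996931 / 0.58953921 = -0.4579.
Therefore phi_{33} = -0.4579.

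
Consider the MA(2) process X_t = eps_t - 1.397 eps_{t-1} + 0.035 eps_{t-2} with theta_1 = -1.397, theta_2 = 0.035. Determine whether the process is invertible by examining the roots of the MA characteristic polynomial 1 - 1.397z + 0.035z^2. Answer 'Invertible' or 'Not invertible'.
\text{Not invertible}

The MA(q) characteristic polynomial is P(z) = 1 - 1.397z + 0.035z^2.
Invertibility requires all roots to lie outside the unit circle, i.e. |z| > 1 for every root.
Set 1 + (-1.397) z + (0.035) z^2 = 0, i.e. a z^2 + b z + c = 0 with a = 0.035, b = -1.397, c = 1.
Discriminant D = b^2 - 4ac = (-1.397)^2 - 4*(0.035)*1 = 1.951609 - (0.14) = 1.811609.
D >= 0, so the roots are real: z = (-b +/- sqrt(D)) / (2a) = (1.397 +/- 1.34596) / (0.07).
  z_1 = (1.397 + 1.34596) / (0.07) = 39.1851,   |z_1| = 39.1851.
  z_2 = (1.397 - 1.34596) / (0.07) = 0.7291,   |z_2| = 0.7291.
Moduli of all roots: 39.1851, 0.7291.
All moduli strictly greater than 1? No.
Verdict: Not invertible.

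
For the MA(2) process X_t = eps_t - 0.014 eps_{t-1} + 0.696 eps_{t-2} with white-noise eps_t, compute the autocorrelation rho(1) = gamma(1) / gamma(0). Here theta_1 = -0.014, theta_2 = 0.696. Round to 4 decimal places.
\rho(1) = -0.0160

For an MA(q) process with theta_0 = 1, the autocovariance is
  gamma(k) = sigma^2 * sum_{i=0..q-k} theta_i * theta_{i+k},
and rho(k) = gamma(k) / gamma(0). Sigma^2 cancels.
  numerator   = (1)*(-0.014) + (-0.014)*(0.696) = -0.023744.
  denominator = (1)^2 + (-0.014)^2 + (0.696)^2 = 1.484612.
  rho(1) = -0.023744 / 1.484612 = -0.0160.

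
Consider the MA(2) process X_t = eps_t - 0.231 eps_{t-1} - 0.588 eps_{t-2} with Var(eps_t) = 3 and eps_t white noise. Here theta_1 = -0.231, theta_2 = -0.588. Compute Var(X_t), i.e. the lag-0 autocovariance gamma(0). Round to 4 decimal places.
\gamma(0) = 4.1973

For an MA(q) process X_t = eps_t + sum_i theta_i eps_{t-i} with
Var(eps_t) = sigma^2, the variance is
  gamma(0) = sigma^2 * (1 + sum_i theta_i^2).
  sum_i theta_i^2 = (-0.231)^2 + (-0.588)^2 = 0.053361 + 0.345744 = 0.399105.
  gamma(0) = 3 * (1 + 0.399105) = 3 * 1.399105 = 4.197315, which rounds to 4.1973.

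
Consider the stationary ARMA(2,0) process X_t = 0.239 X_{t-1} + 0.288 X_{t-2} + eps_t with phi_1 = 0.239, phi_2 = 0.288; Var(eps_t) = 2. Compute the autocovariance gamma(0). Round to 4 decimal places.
\gamma(0) = 2.4578

Multiply the model equation by X_{t-k} and take expectations. With theta_0 = psi_0 = 1 and psi_j the MA(infinity) weights, this gives
  gamma(k) - sum_i phi_i gamma(k-i) = c_k,
  c_k = sigma^2 * sum_{j=k..q} theta_j psi_{j-k}   (c_k = 0 for k > q),
using gamma(-m) = gamma(m).
Pure AR (q = 0): c_0 = sigma^2 = 2, c_k = 0 for k >= 1.
Equations for k = 0, 1, 2 (AR order 2, c_2 = 0):
  (E0) gamma(0) = phi_1 gamma(1) + phi_2 gamma(2) + c_0
  (E1) gamma(1) = phi_1 gamma(0) + phi_2 gamma(1) + c_1
  (E2) gamma(2) = phi_1 gamma(1) + phi_2 gamma(0)
From (E1): gamma(1) = A gamma(0) + B with
  A = phi_1 / (1 - phi_2) = 0.239 / 0.712 = 0.335674,   B = c_1 / (1 - phi_2) = 0 / 0.712 = 0.
Insert (E2) into (E0): gamma(0) (1 - phi_2^2) = phi_1 (1 + phi_2) gamma(1) + c_0.
  phi_1 (1 + phi_2) = (0.239)(1.288) = 0.307832,   1 - phi_2^2 = 0.917056.
Replace gamma(1) by A gamma(0) + B and collect gamma(0):
  gamma(0) [0.917056 - (0.307832)(0.335674)] = c_0 = 2
  gamma(0) * 0.813725 = 2
  gamma(0) = 2 / 0.813725 = 2.457834.
Therefore gamma(0) = 2.4578 (to 4 decimal places).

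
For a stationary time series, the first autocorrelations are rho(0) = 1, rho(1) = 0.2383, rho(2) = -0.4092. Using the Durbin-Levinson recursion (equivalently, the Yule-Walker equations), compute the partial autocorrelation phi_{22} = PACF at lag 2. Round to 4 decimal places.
\phi_{22} = -0.4940

The PACF at lag k is phi_{kk}, the last component of the solution
to the Yule-Walker system G_k phi = r_k where
  (G_k)_{ij} = rho(|i - j|), (r_k)_i = rho(i), i,j = 1..k.
Equivalently, Durbin-Levinson gives phi_{kk} iteratively:
  phi_{11} = rho(1)
  phi_{kk} = [rho(k) - sum_{j=1..k-1} phi_{k-1,j} rho(k-j)]
            / [1 - sum_{j=1..k-1} phi_{k-1,j} rho(j)],
  phi_{k,j} = phi_{k-1,j} - phi_{kk} phi_{k-1,k-j},  j = 1..k-1.
Step k = 1:
  phi_11 = rho(1) = 0.2383.
Step k = 2:
  phi_22 = [rho(2) - phi_11 rho(1)] / [1 - phi_11 rho(1)] = [-0.4092 - (0.2383)(0.2383)] / [1 - (0.2383)(0.2383)]
         = -0.46598689 / 0.94321311 = -0.494.
Therefore phi_{22} = -0.4940.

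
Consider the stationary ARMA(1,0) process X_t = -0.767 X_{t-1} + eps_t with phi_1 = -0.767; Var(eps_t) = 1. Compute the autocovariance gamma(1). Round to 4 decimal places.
\gamma(1) = -1.8630

Multiply the model equation by X_{t-k} and take expectations. With theta_0 = psi_0 = 1 and psi_j the MA(infinity) weights, this gives
  gamma(k) - sum_i phi_i gamma(k-i) = c_k,
  c_k = sigma^2 * sum_{j=k..q} theta_j psi_{j-k}   (c_k = 0 for k > q),
using gamma(-m) = gamma(m).
Pure AR (q = 0): c_0 = sigma^2 = 1, c_k = 0 for k >= 1.
Equations for k = 0 and k = 1 (AR order 1):
  gamma(0) = phi_1 gamma(1) + c_0
  gamma(1) = phi_1 gamma(0) + c_1
Substituting the second into the first: gamma(0) (1 - phi_1^2) = c_0 + phi_1 c_1, so
  gamma(0) = c_0 / (1 - phi_1^2) = 1 / (1 - (-0.767)^2) = 1 / 0.411711 = 2.428888.
  gamma(1) = phi_1 gamma(0) = (-0.767)(2.428888) = -1.862957.
Therefore gamma(1) = -1.8630 (to 4 decimal places).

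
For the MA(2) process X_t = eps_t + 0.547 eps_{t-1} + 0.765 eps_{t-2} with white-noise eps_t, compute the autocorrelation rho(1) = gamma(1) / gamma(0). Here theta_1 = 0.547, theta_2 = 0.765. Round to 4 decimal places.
\rho(1) = 0.5123

For an MA(q) process with theta_0 = 1, the autocovariance is
  gamma(k) = sigma^2 * sum_{i=0..q-k} theta_i * theta_{i+k},
and rho(k) = gamma(k) / gamma(0). Sigma^2 cancels.
  numerator   = (1)*(0.547) + (0.547)*(0.765) = 0.965455.
  denominator = (1)^2 + (0.547)^2 + (0.765)^2 = 1.884434.
  rho(1) = 0.965455 / 1.884434 = 0.5123.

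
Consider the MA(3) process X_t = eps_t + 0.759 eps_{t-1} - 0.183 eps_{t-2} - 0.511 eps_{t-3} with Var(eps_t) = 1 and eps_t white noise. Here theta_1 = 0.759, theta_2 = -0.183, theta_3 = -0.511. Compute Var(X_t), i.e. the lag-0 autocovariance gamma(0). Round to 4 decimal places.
\gamma(0) = 1.8707

For an MA(q) process X_t = eps_t + sum_i theta_i eps_{t-i} with
Var(eps_t) = sigma^2, the variance is
  gamma(0) = sigma^2 * (1 + sum_i theta_i^2).
  sum_i theta_i^2 = (0.759)^2 + (-0.183)^2 + (-0.511)^2 = 0.576081 + 0.033489 + 0.261121 = 0.870691.
  gamma(0) = 1 * (1 + 0.870691) = 1 * 1.870691 = 1.870691, which rounds to 1.8707.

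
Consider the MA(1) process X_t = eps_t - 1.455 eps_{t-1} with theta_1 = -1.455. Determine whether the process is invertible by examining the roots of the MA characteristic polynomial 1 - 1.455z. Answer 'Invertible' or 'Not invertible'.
\text{Not invertible}

The MA(q) characteristic polynomial is P(z) = 1 - 1.455z.
Invertibility requires all roots to lie outside the unit circle, i.e. |z| > 1 for every root.
This is linear in z: 1 + (-1.455) z = 0  =>  z = -1/(-1.455) = 0.687285,  |z| = 0.687285.
Moduli of all roots: 0.6873.
All moduli strictly greater than 1? No.
Verdict: Not invertible.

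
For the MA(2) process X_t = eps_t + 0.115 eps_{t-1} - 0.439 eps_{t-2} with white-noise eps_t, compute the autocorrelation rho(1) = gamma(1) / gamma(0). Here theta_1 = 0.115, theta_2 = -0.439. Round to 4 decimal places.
\rho(1) = 0.0535

For an MA(q) process with theta_0 = 1, the autocovariance is
  gamma(k) = sigma^2 * sum_{i=0..q-k} theta_i * theta_{i+k},
and rho(k) = gamma(k) / gamma(0). Sigma^2 cancels.
  numerator   = (1)*(0.115) + (0.115)*(-0.439) = 0.064515.
  denominator = (1)^2 + (0.115)^2 + (-0.439)^2 = 1.205946.
  rho(1) = 0.064515 / 1.205946 = 0.0535.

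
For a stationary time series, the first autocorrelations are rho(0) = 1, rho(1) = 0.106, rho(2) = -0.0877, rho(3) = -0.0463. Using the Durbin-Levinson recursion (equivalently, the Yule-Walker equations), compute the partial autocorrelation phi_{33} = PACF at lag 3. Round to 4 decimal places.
\phi_{33} = -0.0260

The PACF at lag k is phi_{kk}, the last component of the solution
to the Yule-Walker system G_k phi = r_k where
  (G_k)_{ij} = rho(|i - j|), (r_k)_i = rho(i), i,j = 1..k.
Equivalently, Durbin-Levinson gives phi_{kk} iteratively:
  phi_{11} = rho(1)
  phi_{kk} = [rho(k) - sum_{j=1..k-1} phi_{k-1,j} rho(k-j)]
            / [1 - sum_{j=1..k-1} phi_{k-1,j} rho(j)],
  phi_{k,j} = phi_{k-1,j} - phi_{kk} phi_{k-1,k-j},  j = 1..k-1.
Step k = 1:
  phi_11 = rho(1) = 0.106.
Step k = 2:
  phi_22 = [rho(2) - phi_11 rho(1)] / [1 - phi_11 rho(1)] = [-0.0877 - (0.106)(0.106)] / [1 - (0.106)(0.106)]
         = -0.098936 / 0.988764 = -0.10006.
  Update: phi_21 = phi_11 - phi_22 phi_11 = 0.106 - (-0.10006)(0.106) = 0.116606.
Step k = 3:
  phi_33 = [rho(3) - phi_21 rho(2) - phi_22 rho(1)] / [1 - phi_21 rho(1) - phi_22 rho(2)]
    numerator   = -0.0463 - (0.116606)(-0.0877) - (-0.10006)(0.106) = -0.02546723
    denominator = 1 - (0.116606)(0.106) - (-0.10006)(-0.0877) = 0.97886444
  phi_33 = -0.02546723 / 0.97886444 = -0.026.
Therefore phi_{33} = -0.0260.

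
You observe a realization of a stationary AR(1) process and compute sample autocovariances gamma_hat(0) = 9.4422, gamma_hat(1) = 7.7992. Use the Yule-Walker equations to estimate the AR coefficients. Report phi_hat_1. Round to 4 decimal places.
\hat\phi_{1} = 0.8260

The Yule-Walker equations for an AR(p) process read, in matrix form,
  Gamma_p phi = r_p,   with   (Gamma_p)_{ij} = gamma(|i - j|),
                       (r_p)_i = gamma(i),   i,j = 1..p.
Substitute the sample gammas (Toeplitz matrix and right-hand side of size 1):
  Gamma_p = [[9.4422]]
  r_p     = [7.7992]
With p = 1 this is the single equation gamma(0) phi_1 = gamma(1):
  phi_hat_1 = gamma(1) / gamma(0) = 7.7992 / 9.4422 = 0.8260.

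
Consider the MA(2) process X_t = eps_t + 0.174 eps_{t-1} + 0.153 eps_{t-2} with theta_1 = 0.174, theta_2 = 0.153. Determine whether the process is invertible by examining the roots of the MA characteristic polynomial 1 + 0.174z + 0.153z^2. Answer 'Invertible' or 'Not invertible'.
\text{Invertible}

The MA(q) characteristic polynomial is P(z) = 1 + 0.174z + 0.153z^2.
Invertibility requires all roots to lie outside the unit circle, i.e. |z| > 1 for every root.
Set 1 + (0.174) z + (0.153) z^2 = 0, i.e. a z^2 + b z + c = 0 with a = 0.153, b = 0.174, c = 1.
Discriminant D = b^2 - 4ac = (0.174)^2 - 4*(0.153)*1 = 0.030276 - (0.612) = -0.581724.
D < 0, so the roots are the complex-conjugate pair z = (-b +/- i sqrt(-D)) / (2a) = -0.5686 +/- 2.4925i.
For a conjugate pair |z|^2 = z * conj(z) = (product of roots) = c/a = 1/(0.153) = 6.535948, so |z| = sqrt(6.535948) = 2.5565 for both roots.
Moduli of all roots: 2.5565, 2.5565.
All moduli strictly greater than 1? Yes.
Verdict: Invertible.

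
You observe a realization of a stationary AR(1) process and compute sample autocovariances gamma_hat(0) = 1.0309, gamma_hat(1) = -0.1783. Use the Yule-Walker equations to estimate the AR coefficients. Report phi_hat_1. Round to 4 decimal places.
\hat\phi_{1} = -0.1730

The Yule-Walker equations for an AR(p) process read, in matrix form,
  Gamma_p phi = r_p,   with   (Gamma_p)_{ij} = gamma(|i - j|),
                       (r_p)_i = gamma(i),   i,j = 1..p.
Substitute the sample gammas (Toeplitz matrix and right-hand side of size 1):
  Gamma_p = [[1.0309]]
  r_p     = [-0.1783]
With p = 1 this is the single equation gamma(0) phi_1 = gamma(1):
  phi_hat_1 = gamma(1) / gamma(0) = -0.1783 / 1.0309 = -0.1730.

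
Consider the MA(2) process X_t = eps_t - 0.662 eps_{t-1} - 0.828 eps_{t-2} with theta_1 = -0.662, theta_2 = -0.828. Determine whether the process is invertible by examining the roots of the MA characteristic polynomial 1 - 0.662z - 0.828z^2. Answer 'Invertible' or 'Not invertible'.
\text{Not invertible}

The MA(q) characteristic polynomial is P(z) = 1 - 0.662z - 0.828z^2.
Invertibility requires all roots to lie outside the unit circle, i.e. |z| > 1 for every root.
Set 1 + (-0.662) z + (-0.828) z^2 = 0, i.e. a z^2 + b z + c = 0 with a = -0.828, b = -0.662, c = 1.
Discriminant D = b^2 - 4ac = (-0.662)^2 - 4*(-0.828)*1 = 0.438244 - (-3.312) = 3.750244.
D >= 0, so the roots are real: z = (-b +/- sqrt(D)) / (2a) = (0.662 +/- 1.936555) / (-1.656).
  z_1 = (0.662 + 1.936555) / (-1.656) = -1.5692,   |z_1| = 1.5692.
  z_2 = (0.662 - 1.936555) / (-1.656) = 0.7697,   |z_2| = 0.7697.
Moduli of all roots: 1.5692, 0.7697.
All moduli strictly greater than 1? No.
Verdict: Not invertible.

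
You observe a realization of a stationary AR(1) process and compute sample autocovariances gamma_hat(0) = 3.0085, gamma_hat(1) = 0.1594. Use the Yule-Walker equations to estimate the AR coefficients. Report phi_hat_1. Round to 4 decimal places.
\hat\phi_{1} = 0.0530

The Yule-Walker equations for an AR(p) process read, in matrix form,
  Gamma_p phi = r_p,   with   (Gamma_p)_{ij} = gamma(|i - j|),
                       (r_p)_i = gamma(i),   i,j = 1..p.
Substitute the sample gammas (Toeplitz matrix and right-hand side of size 1):
  Gamma_p = [[3.0085]]
  r_p     = [0.1594]
With p = 1 this is the single equation gamma(0) phi_1 = gamma(1):
  phi_hat_1 = gamma(1) / gamma(0) = 0.1594 / 3.0085 = 0.0530.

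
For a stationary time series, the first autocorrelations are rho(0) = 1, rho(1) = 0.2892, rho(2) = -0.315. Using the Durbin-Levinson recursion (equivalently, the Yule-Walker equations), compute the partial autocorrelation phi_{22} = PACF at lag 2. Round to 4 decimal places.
\phi_{22} = -0.4350

The PACF at lag k is phi_{kk}, the last component of the solution
to the Yule-Walker system G_k phi = r_k where
  (G_k)_{ij} = rho(|i - j|), (r_k)_i = rho(i), i,j = 1..k.
Equivalently, Durbin-Levinson gives phi_{kk} iteratively:
  phi_{11} = rho(1)
  phi_{kk} = [rho(k) - sum_{j=1..k-1} phi_{k-1,j} rho(k-j)]
            / [1 - sum_{j=1..k-1} phi_{k-1,j} rho(j)],
  phi_{k,j} = phi_{k-1,j} - phi_{kk} phi_{k-1,k-j},  j = 1..k-1.
Step k = 1:
  phi_11 = rho(1) = 0.2892.
Step k = 2:
  phi_22 = [rho(2) - phi_11 rho(1)] / [1 - phi_11 rho(1)] = [-0.315 - (0.2892)(0.2892)] / [1 - (0.2892)(0.2892)]
         = -0.39863664 / 0.91636336 = -0.435.
Therefore phi_{22} = -0.4350.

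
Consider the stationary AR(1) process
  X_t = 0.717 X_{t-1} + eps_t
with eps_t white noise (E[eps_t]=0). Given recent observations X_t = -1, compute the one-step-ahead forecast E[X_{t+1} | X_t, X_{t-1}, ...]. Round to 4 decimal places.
E[X_{t+1} \mid \mathcal F_t] = -0.7170

For an AR(p) model X_t = c + sum_i phi_i X_{t-i} + eps_t, the
one-step-ahead conditional mean is
  E[X_{t+1} | X_t, ...] = c + sum_i phi_i X_{t+1-i}.
Substitute known values:
  E[X_{t+1} | ...] = (0.717) * (-1)
                   = -0.7170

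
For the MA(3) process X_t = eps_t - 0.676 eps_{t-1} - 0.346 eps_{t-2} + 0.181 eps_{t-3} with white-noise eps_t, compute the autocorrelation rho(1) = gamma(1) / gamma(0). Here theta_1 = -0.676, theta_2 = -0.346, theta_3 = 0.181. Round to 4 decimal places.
\rho(1) = -0.3136

For an MA(q) process with theta_0 = 1, the autocovariance is
  gamma(k) = sigma^2 * sum_{i=0..q-k} theta_i * theta_{i+k},
and rho(k) = gamma(k) / gamma(0). Sigma^2 cancels.
  numerator   = (1)*(-0.676) + (-0.676)*(-0.346) + (-0.346)*(0.181) = -0.50473.
  denominator = (1)^2 + (-0.676)^2 + (-0.346)^2 + (0.181)^2 = 1.609453.
  rho(1) = -0.50473 / 1.609453 = -0.3136.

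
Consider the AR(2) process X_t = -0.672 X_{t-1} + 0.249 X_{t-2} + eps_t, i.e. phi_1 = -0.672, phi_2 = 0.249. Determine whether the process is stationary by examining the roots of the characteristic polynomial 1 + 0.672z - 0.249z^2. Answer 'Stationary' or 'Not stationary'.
\text{Stationary}

The AR(p) characteristic polynomial is P(z) = 1 + 0.672z - 0.249z^2.
Stationarity requires all roots to lie outside the unit circle, i.e. |z| > 1 for every root.
Set 1 + (0.672) z + (-0.249) z^2 = 0, i.e. a z^2 + b z + c = 0 with a = -0.249, b = 0.672, c = 1.
Discriminant D = b^2 - 4ac = (0.672)^2 - 4*(-0.249)*1 = 0.451584 - (-0.996) = 1.447584.
D >= 0, so the roots are real: z = (-b +/- sqrt(D)) / (2a) = (-0.672 +/- 1.203156) / (-0.498).
  z_1 = (-0.672 + 1.203156) / (-0.498) = -1.0666,   |z_1| = 1.0666.
  z_2 = (-0.672 - 1.203156) / (-0.498) = 3.7654,   |z_2| = 3.7654.
Moduli of all roots: 1.0666, 3.7654.
All moduli strictly greater than 1? Yes.
Verdict: Stationary.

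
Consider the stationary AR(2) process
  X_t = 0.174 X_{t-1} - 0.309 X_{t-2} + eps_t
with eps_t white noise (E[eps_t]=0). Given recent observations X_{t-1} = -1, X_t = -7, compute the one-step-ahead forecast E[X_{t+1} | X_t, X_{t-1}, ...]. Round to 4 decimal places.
E[X_{t+1} \mid \mathcal F_t] = -0.9090

For an AR(p) model X_t = c + sum_i phi_i X_{t-i} + eps_t, the
one-step-ahead conditional mean is
  E[X_{t+1} | X_t, ...] = c + sum_i phi_i X_{t+1-i}.
Substitute known values:
  E[X_{t+1} | ...] = (0.174) * (-7) + (-0.309) * (-1)
                   = -0.9090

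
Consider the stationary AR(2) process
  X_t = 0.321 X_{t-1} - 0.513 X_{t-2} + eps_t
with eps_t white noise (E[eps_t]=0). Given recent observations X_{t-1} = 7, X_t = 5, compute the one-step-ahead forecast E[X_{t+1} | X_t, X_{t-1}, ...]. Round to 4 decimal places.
E[X_{t+1} \mid \mathcal F_t] = -1.9860

For an AR(p) model X_t = c + sum_i phi_i X_{t-i} + eps_t, the
one-step-ahead conditional mean is
  E[X_{t+1} | X_t, ...] = c + sum_i phi_i X_{t+1-i}.
Substitute known values:
  E[X_{t+1} | ...] = (0.321) * (5) + (-0.513) * (7)
                   = -1.9860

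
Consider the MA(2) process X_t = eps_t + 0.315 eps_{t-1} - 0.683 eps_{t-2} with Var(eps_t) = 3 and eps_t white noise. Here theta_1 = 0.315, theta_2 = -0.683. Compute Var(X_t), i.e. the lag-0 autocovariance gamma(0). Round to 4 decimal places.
\gamma(0) = 4.6971

For an MA(q) process X_t = eps_t + sum_i theta_i eps_{t-i} with
Var(eps_t) = sigma^2, the variance is
  gamma(0) = sigma^2 * (1 + sum_i theta_i^2).
  sum_i theta_i^2 = (0.315)^2 + (-0.683)^2 = 0.099225 + 0.466489 = 0.565714.
  gamma(0) = 3 * (1 + 0.565714) = 3 * 1.565714 = 4.697142, which rounds to 4.6971.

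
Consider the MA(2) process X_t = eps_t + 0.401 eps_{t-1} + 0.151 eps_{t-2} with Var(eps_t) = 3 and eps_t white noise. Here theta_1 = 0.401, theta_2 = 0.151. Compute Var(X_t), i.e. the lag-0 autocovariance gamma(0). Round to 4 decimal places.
\gamma(0) = 3.5508

For an MA(q) process X_t = eps_t + sum_i theta_i eps_{t-i} with
Var(eps_t) = sigma^2, the variance is
  gamma(0) = sigma^2 * (1 + sum_i theta_i^2).
  sum_i theta_i^2 = (0.401)^2 + (0.151)^2 = 0.160801 + 0.022801 = 0.183602.
  gamma(0) = 3 * (1 + 0.183602) = 3 * 1.183602 = 3.550806, which rounds to 3.5508.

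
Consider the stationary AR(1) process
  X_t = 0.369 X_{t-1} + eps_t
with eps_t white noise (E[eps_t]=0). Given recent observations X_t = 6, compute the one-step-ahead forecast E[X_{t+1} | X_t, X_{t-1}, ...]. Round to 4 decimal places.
E[X_{t+1} \mid \mathcal F_t] = 2.2140

For an AR(p) model X_t = c + sum_i phi_i X_{t-i} + eps_t, the
one-step-ahead conditional mean is
  E[X_{t+1} | X_t, ...] = c + sum_i phi_i X_{t+1-i}.
Substitute known values:
  E[X_{t+1} | ...] = (0.369) * (6)
                   = 2.2140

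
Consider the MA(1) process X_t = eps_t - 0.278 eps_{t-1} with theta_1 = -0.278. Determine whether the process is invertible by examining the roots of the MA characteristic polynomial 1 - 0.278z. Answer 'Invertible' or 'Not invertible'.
\text{Invertible}

The MA(q) characteristic polynomial is P(z) = 1 - 0.278z.
Invertibility requires all roots to lie outside the unit circle, i.e. |z| > 1 for every root.
This is linear in z: 1 + (-0.278) z = 0  =>  z = -1/(-0.278) = 3.597122,  |z| = 3.597122.
Moduli of all roots: 3.5971.
All moduli strictly greater than 1? Yes.
Verdict: Invertible.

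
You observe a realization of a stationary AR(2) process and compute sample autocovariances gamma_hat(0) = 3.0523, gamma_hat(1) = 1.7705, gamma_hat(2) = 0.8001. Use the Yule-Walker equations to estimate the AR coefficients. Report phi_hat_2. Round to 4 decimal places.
\hat\phi_{2} = -0.1120

The Yule-Walker equations for an AR(p) process read, in matrix form,
  Gamma_p phi = r_p,   with   (Gamma_p)_{ij} = gamma(|i - j|),
                       (r_p)_i = gamma(i),   i,j = 1..p.
Substitute the sample gammas (Toeplitz matrix and right-hand side of size 2):
  Gamma_p = [[3.0523, 1.7705], [1.7705, 3.0523]]
  r_p     = [1.7705, 0.8001]
Written out:
  3.0523 phi_1 + 1.7705 phi_2 = 1.7705
  1.7705 phi_1 + 3.0523 phi_2 = 0.8001
Solve by Cramer's rule:
  det = gamma(0)^2 - gamma(1)^2 = (3.0523)^2 - (1.7705)^2 = 9.31653529 - 3.13467025 = 6.18186504
  phi_hat_1 = [gamma(1) gamma(0) - gamma(1) gamma(2)] / det = [(1.7705)(3.0523) - (1.7705)(0.8001)] / 6.18186504 = 3.9875201 / 6.18186504 = 0.645
  phi_hat_2 = [gamma(0) gamma(2) - gamma(1)^2] / det = [(3.0523)(0.8001) - (1.7705)^2] / 6.18186504 = -0.69252502 / 6.18186504 = -0.112
So phi_hat = [0.6450, -0.1120].
Therefore phi_hat_2 = -0.1120.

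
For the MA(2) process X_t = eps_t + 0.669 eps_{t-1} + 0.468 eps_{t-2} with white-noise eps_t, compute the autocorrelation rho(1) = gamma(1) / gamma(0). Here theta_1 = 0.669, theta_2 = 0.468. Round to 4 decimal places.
\rho(1) = 0.5893

For an MA(q) process with theta_0 = 1, the autocovariance is
  gamma(k) = sigma^2 * sum_{i=0..q-k} theta_i * theta_{i+k},
and rho(k) = gamma(k) / gamma(0). Sigma^2 cancels.
  numerator   = (1)*(0.669) + (0.669)*(0.468) = 0.982092.
  denominator = (1)^2 + (0.669)^2 + (0.468)^2 = 1.666585.
  rho(1) = 0.982092 / 1.666585 = 0.5893.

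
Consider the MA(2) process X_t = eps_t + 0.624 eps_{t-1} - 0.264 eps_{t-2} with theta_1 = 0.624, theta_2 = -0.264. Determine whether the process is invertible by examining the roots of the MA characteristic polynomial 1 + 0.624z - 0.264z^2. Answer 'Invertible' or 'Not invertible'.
\text{Invertible}

The MA(q) characteristic polynomial is P(z) = 1 + 0.624z - 0.264z^2.
Invertibility requires all roots to lie outside the unit circle, i.e. |z| > 1 for every root.
Set 1 + (0.624) z + (-0.264) z^2 = 0, i.e. a z^2 + b z + c = 0 with a = -0.264, b = 0.624, c = 1.
Discriminant D = b^2 - 4ac = (0.624)^2 - 4*(-0.264)*1 = 0.389376 - (-1.056) = 1.445376.
D >= 0, so the roots are real: z = (-b +/- sqrt(D)) / (2a) = (-0.624 +/- 1.202238) / (-0.528).
  z_1 = (-0.624 + 1.202238) / (-0.528) = -1.0951,   |z_1| = 1.0951.
  z_2 = (-0.624 - 1.202238) / (-0.528) = 3.4588,   |z_2| = 3.4588.
Moduli of all roots: 1.0951, 3.4588.
All moduli strictly greater than 1? Yes.
Verdict: Invertible.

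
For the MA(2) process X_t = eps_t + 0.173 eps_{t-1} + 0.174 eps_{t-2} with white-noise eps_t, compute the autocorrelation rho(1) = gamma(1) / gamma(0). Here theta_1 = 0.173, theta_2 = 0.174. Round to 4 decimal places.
\rho(1) = 0.1916

For an MA(q) process with theta_0 = 1, the autocovariance is
  gamma(k) = sigma^2 * sum_{i=0..q-k} theta_i * theta_{i+k},
and rho(k) = gamma(k) / gamma(0). Sigma^2 cancels.
  numerator   = (1)*(0.173) + (0.173)*(0.174) = 0.203102.
  denominator = (1)^2 + (0.173)^2 + (0.174)^2 = 1.060205.
  rho(1) = 0.203102 / 1.060205 = 0.1916.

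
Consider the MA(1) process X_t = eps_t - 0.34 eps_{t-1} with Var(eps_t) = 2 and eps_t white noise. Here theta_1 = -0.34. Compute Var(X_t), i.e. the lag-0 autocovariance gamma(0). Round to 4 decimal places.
\gamma(0) = 2.2312

For an MA(q) process X_t = eps_t + sum_i theta_i eps_{t-i} with
Var(eps_t) = sigma^2, the variance is
  gamma(0) = sigma^2 * (1 + sum_i theta_i^2).
  sum_i theta_i^2 = (-0.34)^2 = 0.1156.
  gamma(0) = 2 * (1 + 0.1156) = 2 * 1.1156 = 2.2312.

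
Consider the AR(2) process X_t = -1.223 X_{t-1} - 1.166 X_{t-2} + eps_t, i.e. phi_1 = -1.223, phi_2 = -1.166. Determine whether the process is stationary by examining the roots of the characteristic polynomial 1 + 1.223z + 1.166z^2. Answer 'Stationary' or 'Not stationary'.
\text{Not stationary}

The AR(p) characteristic polynomial is P(z) = 1 + 1.223z + 1.166z^2.
Stationarity requires all roots to lie outside the unit circle, i.e. |z| > 1 for every root.
Set 1 + (1.223) z + (1.166) z^2 = 0, i.e. a z^2 + b z + c = 0 with a = 1.166, b = 1.223, c = 1.
Discriminant D = b^2 - 4ac = (1.223)^2 - 4*(1.166)*1 = 1.495729 - (4.664) = -3.168271.
D < 0, so the roots are the complex-conjugate pair z = (-b +/- i sqrt(-D)) / (2a) = -0.5244 +/- 0.7633i.
For a conjugate pair |z|^2 = z * conj(z) = (product of roots) = c/a = 1/(1.166) = 0.857633, so |z| = sqrt(0.857633) = 0.9261 for both roots.
Moduli of all roots: 0.9261, 0.9261.
All moduli strictly greater than 1? No.
Verdict: Not stationary.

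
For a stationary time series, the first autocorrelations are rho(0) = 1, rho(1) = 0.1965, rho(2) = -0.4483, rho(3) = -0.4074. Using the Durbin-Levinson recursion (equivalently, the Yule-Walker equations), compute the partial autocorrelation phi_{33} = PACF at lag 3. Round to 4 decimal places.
\phi_{33} = -0.2451

The PACF at lag k is phi_{kk}, the last component of the solution
to the Yule-Walker system G_k phi = r_k where
  (G_k)_{ij} = rho(|i - j|), (r_k)_i = rho(i), i,j = 1..k.
Equivalently, Durbin-Levinson gives phi_{kk} iteratively:
  phi_{11} = rho(1)
  phi_{kk} = [rho(k) - sum_{j=1..k-1} phi_{k-1,j} rho(k-j)]
            / [1 - sum_{j=1..k-1} phi_{k-1,j} rho(j)],
  phi_{k,j} = phi_{k-1,j} - phi_{kk} phi_{k-1,k-j},  j = 1..k-1.
Step k = 1:
  phi_11 = rho(1) = 0.1965.
Step k = 2:
  phi_22 = [rho(2) - phi_11 rho(1)] / [1 - phi_11 rho(1)] = [-0.4483 - (0.1965)(0.1965)] / [1 - (0.1965)(0.1965)]
         = -0.48691225 / 0.96138775 = -0.506468.
  Update: phi_21 = phi_11 - phi_22 phi_11 = 0.1965 - (-0.506468)(0.1965) = 0.296021.
Step k = 3:
  phi_33 = [rho(3) - phi_21 rho(2) - phi_22 rho(1)] / [1 - phi_21 rho(1) - phi_22 rho(2)]
    numerator   = -0.4074 - (0.296021)(-0.4483) - (-0.506468)(0.1965) = -0.17517281
    denominator = 1 - (0.296021)(0.1965) - (-0.506468)(-0.4483) = 0.71478222
  phi_33 = -0.17517281 / 0.71478222 = -0.2451.
Therefore phi_{33} = -0.2451.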